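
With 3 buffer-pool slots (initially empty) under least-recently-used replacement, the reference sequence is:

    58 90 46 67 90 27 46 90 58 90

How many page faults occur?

58 -> miss, frames {58}
90 -> miss, frames {58,90}
46 -> miss, frames {58,90,46}
67 -> miss, evict 58, frames {90,46,67}
90 -> hit
27 -> miss, evict 46, frames {67,90,27}
46 -> miss, evict 67, frames {90,27,46}
90 -> hit
58 -> miss, evict 27, frames {46,90,58}
90 -> hit
Page faults: 7.

7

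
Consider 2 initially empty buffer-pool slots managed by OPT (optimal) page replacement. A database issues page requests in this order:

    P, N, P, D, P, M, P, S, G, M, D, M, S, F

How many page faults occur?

P -> miss, frames [P]
N -> miss, frames [P, N]
P -> hit
D -> miss, evict N, frames [P, D]
P -> hit
M -> miss, evict D, frames [P, M]
P -> hit
S -> miss, evict P, frames [M, S]
G -> miss, evict S, frames [M, G]
M -> hit
D -> miss, evict G, frames [M, D]
M -> hit
S -> miss, evict D, frames [M, S]
F -> miss, evict S, frames [M, F]
Page faults: 9.

9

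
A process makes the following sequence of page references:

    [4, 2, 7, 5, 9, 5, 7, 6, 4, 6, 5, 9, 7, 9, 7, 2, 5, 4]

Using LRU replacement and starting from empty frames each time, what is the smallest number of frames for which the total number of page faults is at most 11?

f=1: 18 faults
f=2: 14 faults
f=3: 13 faults
f=4: 11 faults
f=5: 9 faults
f=6: 6 faults
Smallest f with faults ≤ 11 is 4.

4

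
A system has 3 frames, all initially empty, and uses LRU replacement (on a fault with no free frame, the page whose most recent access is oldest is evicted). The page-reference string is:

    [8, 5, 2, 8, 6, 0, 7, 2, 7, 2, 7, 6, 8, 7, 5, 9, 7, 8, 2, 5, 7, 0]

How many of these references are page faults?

8 → fault, frames (8)
5 → fault, frames (8 5)
2 → fault, frames (8 5 2)
8 → hit
6 → fault, evict 5, frames (2 8 6)
0 → fault, evict 2, frames (8 6 0)
7 → fault, evict 8, frames (6 0 7)
2 → fault, evict 6, frames (0 7 2)
7 → hit
2 → hit
7 → hit
6 → fault, evict 0, frames (2 7 6)
8 → fault, evict 2, frames (7 6 8)
7 → hit
5 → fault, evict 6, frames (8 7 5)
9 → fault, evict 8, frames (7 5 9)
7 → hit
8 → fault, evict 5, frames (9 7 8)
2 → fault, evict 9, frames (7 8 2)
5 → fault, evict 7, frames (8 2 5)
7 → fault, evict 8, frames (2 5 7)
0 → fault, evict 2, frames (5 7 0)
Page faults: 16.

16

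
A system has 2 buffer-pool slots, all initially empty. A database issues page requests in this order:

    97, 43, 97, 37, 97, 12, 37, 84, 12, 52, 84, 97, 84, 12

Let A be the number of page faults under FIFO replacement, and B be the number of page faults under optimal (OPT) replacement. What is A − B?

4

Under FIFO: F F . F F F F F F F F F . F → 12 faults.
Under OPT: F F . F . F . F . F . F . F → 8 faults.
A − B = 12 − 8 = 4.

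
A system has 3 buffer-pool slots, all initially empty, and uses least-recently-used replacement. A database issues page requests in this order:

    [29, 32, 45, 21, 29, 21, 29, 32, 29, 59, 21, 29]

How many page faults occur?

29: fault, frames (29)
32: fault, frames (29 32)
45: fault, frames (29 32 45)
21: fault, evict 29, frames (32 45 21)
29: fault, evict 32, frames (45 21 29)
21: hit
29: hit
32: fault, evict 45, frames (21 29 32)
29: hit
59: fault, evict 21, frames (32 29 59)
21: fault, evict 32, frames (29 59 21)
29: hit
Page faults: 8.

8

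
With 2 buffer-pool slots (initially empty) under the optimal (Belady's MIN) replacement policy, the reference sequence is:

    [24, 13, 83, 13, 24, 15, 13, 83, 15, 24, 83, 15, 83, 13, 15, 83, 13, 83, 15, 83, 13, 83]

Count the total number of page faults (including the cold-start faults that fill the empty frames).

12

24 → miss, frames {24}
13 → miss, frames {24,13}
83 → miss, evict 24, frames {13,83}
13 → hit
24 → miss, evict 83, frames {13,24}
15 → miss, evict 24, frames {13,15}
13 → hit
83 → miss, evict 13, frames {15,83}
15 → hit
24 → miss, evict 15, frames {83,24}
83 → hit
15 → miss, evict 24, frames {83,15}
83 → hit
13 → miss, evict 83, frames {15,13}
15 → hit
83 → miss, evict 15, frames {13,83}
13 → hit
83 → hit
15 → miss, evict 13, frames {83,15}
83 → hit
13 → miss, evict 15, frames {83,13}
83 → hit
Page faults: 12.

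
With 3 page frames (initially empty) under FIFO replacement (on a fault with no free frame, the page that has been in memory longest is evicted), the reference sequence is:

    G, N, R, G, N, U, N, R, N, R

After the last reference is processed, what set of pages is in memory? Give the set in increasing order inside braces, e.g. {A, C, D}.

G: fault, frames {G}
N: fault, frames {G,N}
R: fault, frames {G,N,R}
G: hit
N: hit
U: fault, evict G, frames {N,R,U}
N: hit
R: hit
N: hit
R: hit

{N, R, U}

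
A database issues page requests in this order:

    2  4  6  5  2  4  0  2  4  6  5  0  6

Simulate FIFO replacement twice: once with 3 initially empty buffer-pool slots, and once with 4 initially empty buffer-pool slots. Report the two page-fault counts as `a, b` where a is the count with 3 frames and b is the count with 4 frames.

9, 10

3 frames: F F F F F F F . . F F . . → 9 faults.
4 frames: F F F F . . F F F F F F . → 10 faults.
10 > 9: adding a frame increased faults — Belady's anomaly.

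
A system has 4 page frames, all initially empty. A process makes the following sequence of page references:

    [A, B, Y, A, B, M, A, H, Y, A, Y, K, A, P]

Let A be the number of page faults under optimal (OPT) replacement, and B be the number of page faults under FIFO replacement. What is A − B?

Under OPT: F F F . . F . F . . . F . F → 7 faults.
Under FIFO: F F F . . F . F . F . F . F → 8 faults.
A − B = 7 − 8 = -1.

-1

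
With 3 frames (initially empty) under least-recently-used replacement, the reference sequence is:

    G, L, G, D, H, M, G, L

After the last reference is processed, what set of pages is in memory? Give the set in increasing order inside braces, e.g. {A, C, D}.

{G, L, M}

G: miss, frames (G)
L: miss, frames (G L)
G: hit
D: miss, frames (L G D)
H: miss, evict L, frames (G D H)
M: miss, evict G, frames (D H M)
G: miss, evict D, frames (H M G)
L: miss, evict H, frames (M G L)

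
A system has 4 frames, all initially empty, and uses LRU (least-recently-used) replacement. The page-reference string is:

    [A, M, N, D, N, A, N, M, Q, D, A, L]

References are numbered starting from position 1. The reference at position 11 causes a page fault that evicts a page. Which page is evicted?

N

pos 1: A → miss, frames (A)
pos 2: M → miss, frames (A M)
pos 3: N → miss, frames (A M N)
pos 4: D → miss, frames (A M N D)
pos 5: N → hit
pos 6: A → hit
pos 7: N → hit
pos 8: M → hit
pos 9: Q → miss, evict D, frames (A N M Q)
pos 10: D → miss, evict A, frames (N M Q D)
pos 11: A → miss, evict N, frames (M Q D A)
At position 11, page N is evicted.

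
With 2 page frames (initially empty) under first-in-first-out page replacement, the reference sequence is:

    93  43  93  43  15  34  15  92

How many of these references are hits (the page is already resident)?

3

93 -> fault, frames {93}
43 -> fault, frames {93,43}
93 -> hit
43 -> hit
15 -> fault, evict 93, frames {43,15}
34 -> fault, evict 43, frames {15,34}
15 -> hit
92 -> fault, evict 15, frames {34,92}
Hits: 3.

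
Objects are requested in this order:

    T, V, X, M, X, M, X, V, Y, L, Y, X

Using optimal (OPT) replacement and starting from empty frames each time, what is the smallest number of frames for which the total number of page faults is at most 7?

3

f=1: 12 faults
f=2: 8 faults
f=3: 6 faults
f=4: 6 faults
f=5: 6 faults
f=6: 6 faults
Smallest f with faults ≤ 7 is 3.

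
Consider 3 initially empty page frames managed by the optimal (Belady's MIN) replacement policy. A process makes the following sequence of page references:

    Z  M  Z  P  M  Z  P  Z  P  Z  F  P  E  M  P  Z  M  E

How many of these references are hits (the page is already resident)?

Z: miss, frames {Z}
M: miss, frames {Z,M}
Z: hit
P: miss, frames {Z,M,P}
M: hit
Z: hit
P: hit
Z: hit
P: hit
Z: hit
F: miss, evict Z, frames {M,P,F}
P: hit
E: miss, evict F, frames {M,P,E}
M: hit
P: hit
Z: miss, evict P, frames {M,E,Z}
M: hit
E: hit
Hits: 12.

12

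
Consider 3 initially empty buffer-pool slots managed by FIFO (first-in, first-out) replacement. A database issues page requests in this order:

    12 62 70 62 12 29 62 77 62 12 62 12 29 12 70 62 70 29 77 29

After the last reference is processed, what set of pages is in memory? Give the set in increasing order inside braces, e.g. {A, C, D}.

{29, 62, 77}

12: miss, frames {12}
62: miss, frames {12,62}
70: miss, frames {12,62,70}
62: hit
12: hit
29: miss, evict 12, frames {62,70,29}
62: hit
77: miss, evict 62, frames {70,29,77}
62: miss, evict 70, frames {29,77,62}
12: miss, evict 29, frames {77,62,12}
62: hit
12: hit
29: miss, evict 77, frames {62,12,29}
12: hit
70: miss, evict 62, frames {12,29,70}
62: miss, evict 12, frames {29,70,62}
70: hit
29: hit
77: miss, evict 29, frames {70,62,77}
29: miss, evict 70, frames {62,77,29}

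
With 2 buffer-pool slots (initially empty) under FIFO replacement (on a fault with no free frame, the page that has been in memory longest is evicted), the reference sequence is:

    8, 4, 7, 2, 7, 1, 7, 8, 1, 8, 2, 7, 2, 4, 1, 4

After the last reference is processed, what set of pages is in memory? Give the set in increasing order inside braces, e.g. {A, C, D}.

8: miss, frames {8}
4: miss, frames {8,4}
7: miss, evict 8, frames {4,7}
2: miss, evict 4, frames {7,2}
7: hit
1: miss, evict 7, frames {2,1}
7: miss, evict 2, frames {1,7}
8: miss, evict 1, frames {7,8}
1: miss, evict 7, frames {8,1}
8: hit
2: miss, evict 8, frames {1,2}
7: miss, evict 1, frames {2,7}
2: hit
4: miss, evict 2, frames {7,4}
1: miss, evict 7, frames {4,1}
4: hit

{1, 4}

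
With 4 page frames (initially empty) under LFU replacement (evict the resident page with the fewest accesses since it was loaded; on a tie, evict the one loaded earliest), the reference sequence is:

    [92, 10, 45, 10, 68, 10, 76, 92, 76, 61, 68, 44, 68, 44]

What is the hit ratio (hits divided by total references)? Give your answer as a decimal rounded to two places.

92 → fault, frames [92]
10 → fault, frames [92, 10]
45 → fault, frames [92, 10, 45]
10 → hit
68 → fault, frames [92, 10, 45, 68]
10 → hit
76 → fault, evict 92, frames [10, 45, 68, 76]
92 → fault, evict 45, frames [10, 68, 76, 92]
76 → hit
61 → fault, evict 68, frames [10, 76, 92, 61]
68 → fault, evict 92, frames [10, 76, 61, 68]
44 → fault, evict 61, frames [10, 76, 68, 44]
68 → hit
44 → hit
Hits: 5 of 14 references → 5/14 = 0.3571.

0.36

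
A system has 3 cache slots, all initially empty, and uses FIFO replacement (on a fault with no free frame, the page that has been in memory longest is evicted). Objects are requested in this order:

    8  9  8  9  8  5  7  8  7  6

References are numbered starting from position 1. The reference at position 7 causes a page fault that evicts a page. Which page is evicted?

pos 1: 8: fault, frames [8]
pos 2: 9: fault, frames [8, 9]
pos 3: 8: hit
pos 4: 9: hit
pos 5: 8: hit
pos 6: 5: fault, frames [8, 9, 5]
pos 7: 7: fault, evict 8, frames [9, 5, 7]
At position 7, page 8 is evicted.

8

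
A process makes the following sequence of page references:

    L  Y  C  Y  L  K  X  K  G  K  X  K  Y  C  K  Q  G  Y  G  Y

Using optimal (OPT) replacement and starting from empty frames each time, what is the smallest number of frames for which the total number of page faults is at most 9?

f=1: 20 faults
f=2: 13 faults
f=3: 10 faults
f=4: 8 faults
f=5: 7 faults
f=6: 7 faults
f=7: 7 faults
Smallest f with faults ≤ 9 is 4.

4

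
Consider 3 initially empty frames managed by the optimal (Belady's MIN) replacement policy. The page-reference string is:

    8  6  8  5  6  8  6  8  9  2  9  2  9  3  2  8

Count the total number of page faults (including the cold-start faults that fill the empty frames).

6

8 -> fault, frames (8)
6 -> fault, frames (8 6)
8 -> hit
5 -> fault, frames (8 6 5)
6 -> hit
8 -> hit
6 -> hit
8 -> hit
9 -> fault, evict 5, frames (8 6 9)
2 -> fault, evict 6, frames (8 9 2)
9 -> hit
2 -> hit
9 -> hit
3 -> fault, evict 9, frames (8 2 3)
2 -> hit
8 -> hit
Page faults: 6.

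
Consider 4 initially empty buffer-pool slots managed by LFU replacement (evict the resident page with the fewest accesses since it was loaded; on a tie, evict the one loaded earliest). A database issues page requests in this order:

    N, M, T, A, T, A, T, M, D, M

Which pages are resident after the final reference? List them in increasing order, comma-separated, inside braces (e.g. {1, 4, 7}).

{A, D, M, T}

N → miss, frames {N}
M → miss, frames {N,M}
T → miss, frames {N,M,T}
A → miss, frames {N,M,T,A}
T → hit
A → hit
T → hit
M → hit
D → miss, evict N, frames {M,T,A,D}
M → hit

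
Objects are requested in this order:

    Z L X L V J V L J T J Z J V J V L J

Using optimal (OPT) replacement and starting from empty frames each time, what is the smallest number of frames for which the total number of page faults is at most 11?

2

f=1: 18 faults
f=2: 10 faults
f=3: 8 faults
f=4: 7 faults
f=5: 6 faults
f=6: 6 faults
Smallest f with faults ≤ 11 is 2.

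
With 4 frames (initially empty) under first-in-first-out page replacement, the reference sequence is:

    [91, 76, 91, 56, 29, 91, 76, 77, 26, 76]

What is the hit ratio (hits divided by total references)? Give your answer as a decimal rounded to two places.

91: fault, frames (91)
76: fault, frames (91 76)
91: hit
56: fault, frames (91 76 56)
29: fault, frames (91 76 56 29)
91: hit
76: hit
77: fault, evict 91, frames (76 56 29 77)
26: fault, evict 76, frames (56 29 77 26)
76: fault, evict 56, frames (29 77 26 76)
Hits: 3 of 10 references → 3/10 = 0.3000.

0.30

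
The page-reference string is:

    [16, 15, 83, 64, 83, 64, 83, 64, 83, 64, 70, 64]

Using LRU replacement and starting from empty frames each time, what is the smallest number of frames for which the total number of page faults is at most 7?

f=1: 12 faults
f=2: 5 faults
f=3: 5 faults
f=4: 5 faults
f=5: 5 faults
Smallest f with faults ≤ 7 is 2.

2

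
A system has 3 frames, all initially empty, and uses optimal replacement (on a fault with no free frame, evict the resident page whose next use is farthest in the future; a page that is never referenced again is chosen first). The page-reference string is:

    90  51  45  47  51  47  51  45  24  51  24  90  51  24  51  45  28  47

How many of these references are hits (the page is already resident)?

9

90 → fault, frames (90)
51 → fault, frames (90 51)
45 → fault, frames (90 51 45)
47 → fault, evict 90, frames (51 45 47)
51 → hit
47 → hit
51 → hit
45 → hit
24 → fault, evict 47, frames (51 45 24)
51 → hit
24 → hit
90 → fault, evict 45, frames (51 24 90)
51 → hit
24 → hit
51 → hit
45 → fault, evict 90, frames (51 24 45)
28 → fault, evict 45, frames (51 24 28)
47 → fault, evict 28, frames (51 24 47)
Hits: 9.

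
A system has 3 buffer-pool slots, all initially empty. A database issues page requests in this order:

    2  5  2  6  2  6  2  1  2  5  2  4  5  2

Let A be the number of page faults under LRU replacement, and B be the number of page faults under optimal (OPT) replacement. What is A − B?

1

Under LRU: F F . F . . . F . F . F . . → 6 faults.
Under OPT: F F . F . . . F . . . F . . → 5 faults.
A − B = 6 − 5 = 1.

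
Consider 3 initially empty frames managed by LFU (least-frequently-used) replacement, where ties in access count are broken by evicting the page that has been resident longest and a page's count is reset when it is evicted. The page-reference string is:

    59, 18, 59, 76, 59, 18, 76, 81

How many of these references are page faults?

59 → fault, frames [59]
18 → fault, frames [59, 18]
59 → hit
76 → fault, frames [59, 18, 76]
59 → hit
18 → hit
76 → hit
81 → fault, evict 18, frames [59, 76, 81]
Page faults: 4.

4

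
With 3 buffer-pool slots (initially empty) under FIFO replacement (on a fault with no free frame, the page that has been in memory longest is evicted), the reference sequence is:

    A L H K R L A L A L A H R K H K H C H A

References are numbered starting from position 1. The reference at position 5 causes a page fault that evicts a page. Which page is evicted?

L

pos 1: A -> miss, frames (A)
pos 2: L -> miss, frames (A L)
pos 3: H -> miss, frames (A L H)
pos 4: K -> miss, evict A, frames (L H K)
pos 5: R -> miss, evict L, frames (H K R)
At position 5, page L is evicted.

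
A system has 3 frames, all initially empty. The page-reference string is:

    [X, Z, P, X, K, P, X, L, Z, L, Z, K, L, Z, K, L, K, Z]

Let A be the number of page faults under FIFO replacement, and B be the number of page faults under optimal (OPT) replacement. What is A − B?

Under FIFO: F F F . F . F F F . . F . . . . . . → 8 faults.
Under OPT: F F F . F . . F F . . . . . . . . . → 6 faults.
A − B = 8 − 6 = 2.

2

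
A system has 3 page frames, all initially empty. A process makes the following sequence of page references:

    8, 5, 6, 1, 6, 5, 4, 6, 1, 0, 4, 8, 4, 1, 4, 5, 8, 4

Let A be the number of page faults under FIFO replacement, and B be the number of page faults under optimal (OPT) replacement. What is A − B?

Under FIFO: F F F F . . F . . F . F . F F F F . → 11 faults.
Under OPT: F F F F . . F . . F . F . . . F . . → 8 faults.
A − B = 11 − 8 = 3.

3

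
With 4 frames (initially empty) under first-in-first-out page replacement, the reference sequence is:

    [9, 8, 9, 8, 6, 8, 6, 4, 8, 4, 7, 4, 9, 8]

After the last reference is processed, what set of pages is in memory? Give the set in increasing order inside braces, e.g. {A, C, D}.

9 -> fault, frames (9)
8 -> fault, frames (9 8)
9 -> hit
8 -> hit
6 -> fault, frames (9 8 6)
8 -> hit
6 -> hit
4 -> fault, frames (9 8 6 4)
8 -> hit
4 -> hit
7 -> fault, evict 9, frames (8 6 4 7)
4 -> hit
9 -> fault, evict 8, frames (6 4 7 9)
8 -> fault, evict 6, frames (4 7 9 8)

{4, 7, 8, 9}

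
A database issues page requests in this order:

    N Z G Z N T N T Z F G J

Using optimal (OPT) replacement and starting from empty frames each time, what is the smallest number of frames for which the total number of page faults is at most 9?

2

f=1: 12 faults
f=2: 9 faults
f=3: 7 faults
f=4: 6 faults
f=5: 6 faults
f=6: 6 faults
Smallest f with faults ≤ 9 is 2.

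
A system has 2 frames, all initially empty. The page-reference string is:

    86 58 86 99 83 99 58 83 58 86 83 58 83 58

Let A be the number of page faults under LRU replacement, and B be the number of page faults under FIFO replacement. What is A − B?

1

Under LRU: F F . F F . F F . F F F . . → 9 faults.
Under FIFO: F F . F F . F . . F F F . . → 8 faults.
A − B = 9 − 8 = 1.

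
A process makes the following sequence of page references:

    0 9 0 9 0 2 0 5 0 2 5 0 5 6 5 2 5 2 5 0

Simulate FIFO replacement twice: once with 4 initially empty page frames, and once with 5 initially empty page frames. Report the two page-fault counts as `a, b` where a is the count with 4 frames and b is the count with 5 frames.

4 frames: F F . . . F . F . . . . . F . . . . . F → 6 faults.
5 frames: F F . . . F . F . . . . . F . . . . . . → 5 faults.
5 < 6: adding a frame reduced faults, as is typical.

6, 5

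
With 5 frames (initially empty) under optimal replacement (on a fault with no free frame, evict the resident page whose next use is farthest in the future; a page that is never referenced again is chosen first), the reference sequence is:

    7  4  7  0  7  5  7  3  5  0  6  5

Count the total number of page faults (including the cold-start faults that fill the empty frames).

6

7 -> fault, frames [7]
4 -> fault, frames [7, 4]
7 -> hit
0 -> fault, frames [7, 4, 0]
7 -> hit
5 -> fault, frames [7, 4, 0, 5]
7 -> hit
3 -> fault, frames [7, 4, 0, 5, 3]
5 -> hit
0 -> hit
6 -> fault, evict 3, frames [7, 4, 0, 5, 6]
5 -> hit
Page faults: 6.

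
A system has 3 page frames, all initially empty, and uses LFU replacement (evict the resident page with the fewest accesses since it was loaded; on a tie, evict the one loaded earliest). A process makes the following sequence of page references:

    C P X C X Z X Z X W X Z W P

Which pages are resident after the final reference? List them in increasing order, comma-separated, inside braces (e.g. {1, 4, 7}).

C → fault, frames {C}
P → fault, frames {C,P}
X → fault, frames {C,P,X}
C → hit
X → hit
Z → fault, evict P, frames {C,X,Z}
X → hit
Z → hit
X → hit
W → fault, evict C, frames {X,Z,W}
X → hit
Z → hit
W → hit
P → fault, evict W, frames {X,Z,P}

{P, X, Z}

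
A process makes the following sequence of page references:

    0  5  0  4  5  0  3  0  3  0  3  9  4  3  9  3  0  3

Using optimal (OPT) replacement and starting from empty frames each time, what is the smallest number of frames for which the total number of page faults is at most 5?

f=1: 18 faults
f=2: 9 faults
f=3: 6 faults
f=4: 5 faults
f=5: 5 faults
Smallest f with faults ≤ 5 is 4.

4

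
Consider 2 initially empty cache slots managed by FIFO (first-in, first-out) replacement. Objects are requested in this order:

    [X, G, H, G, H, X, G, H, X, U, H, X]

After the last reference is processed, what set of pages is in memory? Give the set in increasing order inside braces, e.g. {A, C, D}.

{H, X}

X: miss, frames [X]
G: miss, frames [X, G]
H: miss, evict X, frames [G, H]
G: hit
H: hit
X: miss, evict G, frames [H, X]
G: miss, evict H, frames [X, G]
H: miss, evict X, frames [G, H]
X: miss, evict G, frames [H, X]
U: miss, evict H, frames [X, U]
H: miss, evict X, frames [U, H]
X: miss, evict U, frames [H, X]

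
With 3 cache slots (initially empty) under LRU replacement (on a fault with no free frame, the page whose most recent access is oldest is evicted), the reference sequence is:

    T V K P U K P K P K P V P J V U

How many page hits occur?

8

T -> fault, frames {T}
V -> fault, frames {T,V}
K -> fault, frames {T,V,K}
P -> fault, evict T, frames {V,K,P}
U -> fault, evict V, frames {K,P,U}
K -> hit
P -> hit
K -> hit
P -> hit
K -> hit
P -> hit
V -> fault, evict U, frames {K,P,V}
P -> hit
J -> fault, evict K, frames {V,P,J}
V -> hit
U -> fault, evict P, frames {J,V,U}
Hits: 8.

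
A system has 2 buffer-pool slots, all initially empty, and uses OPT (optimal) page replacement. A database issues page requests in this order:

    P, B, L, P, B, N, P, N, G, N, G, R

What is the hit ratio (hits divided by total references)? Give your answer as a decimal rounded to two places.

P → fault, frames (P)
B → fault, frames (P B)
L → fault, evict B, frames (P L)
P → hit
B → fault, evict L, frames (P B)
N → fault, evict B, frames (P N)
P → hit
N → hit
G → fault, evict P, frames (N G)
N → hit
G → hit
R → fault, evict G, frames (N R)
Hits: 5 of 12 references → 5/12 = 0.4167.

0.42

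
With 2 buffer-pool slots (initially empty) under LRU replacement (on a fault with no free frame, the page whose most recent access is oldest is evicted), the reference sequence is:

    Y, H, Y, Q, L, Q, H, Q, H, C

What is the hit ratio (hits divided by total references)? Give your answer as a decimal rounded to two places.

0.40

Y: fault, frames (Y)
H: fault, frames (Y H)
Y: hit
Q: fault, evict H, frames (Y Q)
L: fault, evict Y, frames (Q L)
Q: hit
H: fault, evict L, frames (Q H)
Q: hit
H: hit
C: fault, evict Q, frames (H C)
Hits: 4 of 10 references → 4/10 = 0.4000.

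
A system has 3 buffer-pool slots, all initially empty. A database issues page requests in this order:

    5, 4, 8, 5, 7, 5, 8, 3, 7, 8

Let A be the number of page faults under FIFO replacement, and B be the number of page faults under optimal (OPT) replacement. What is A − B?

2

Under FIFO: F F F . F F . F . F → 7 faults.
Under OPT: F F F . F . . F . . → 5 faults.
A − B = 7 − 5 = 2.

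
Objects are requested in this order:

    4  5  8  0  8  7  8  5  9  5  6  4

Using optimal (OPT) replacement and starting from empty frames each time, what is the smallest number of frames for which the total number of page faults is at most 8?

f=1: 12 faults
f=2: 9 faults
f=3: 8 faults
f=4: 7 faults
f=5: 7 faults
f=6: 7 faults
f=7: 7 faults
Smallest f with faults ≤ 8 is 3.

3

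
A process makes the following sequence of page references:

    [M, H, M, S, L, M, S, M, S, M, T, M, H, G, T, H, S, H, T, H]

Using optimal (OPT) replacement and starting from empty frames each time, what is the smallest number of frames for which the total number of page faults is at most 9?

3

f=1: 20 faults
f=2: 11 faults
f=3: 8 faults
f=4: 6 faults
f=5: 6 faults
f=6: 6 faults
Smallest f with faults ≤ 9 is 3.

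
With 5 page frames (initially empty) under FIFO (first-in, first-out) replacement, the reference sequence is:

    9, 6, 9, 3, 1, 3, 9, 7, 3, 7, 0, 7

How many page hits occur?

6

9: miss, frames (9)
6: miss, frames (9 6)
9: hit
3: miss, frames (9 6 3)
1: miss, frames (9 6 3 1)
3: hit
9: hit
7: miss, frames (9 6 3 1 7)
3: hit
7: hit
0: miss, evict 9, frames (6 3 1 7 0)
7: hit
Hits: 6.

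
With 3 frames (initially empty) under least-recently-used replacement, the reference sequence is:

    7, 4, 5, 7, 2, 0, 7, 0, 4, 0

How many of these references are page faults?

6

7 → fault, frames [7]
4 → fault, frames [7, 4]
5 → fault, frames [7, 4, 5]
7 → hit
2 → fault, evict 4, frames [5, 7, 2]
0 → fault, evict 5, frames [7, 2, 0]
7 → hit
0 → hit
4 → fault, evict 2, frames [7, 0, 4]
0 → hit
Page faults: 6.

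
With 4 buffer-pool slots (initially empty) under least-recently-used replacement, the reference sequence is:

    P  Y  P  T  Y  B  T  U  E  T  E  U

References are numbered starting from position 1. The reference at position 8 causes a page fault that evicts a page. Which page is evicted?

P

pos 1: P: miss, frames (P)
pos 2: Y: miss, frames (P Y)
pos 3: P: hit
pos 4: T: miss, frames (Y P T)
pos 5: Y: hit
pos 6: B: miss, frames (P T Y B)
pos 7: T: hit
pos 8: U: miss, evict P, frames (Y B T U)
At position 8, page P is evicted.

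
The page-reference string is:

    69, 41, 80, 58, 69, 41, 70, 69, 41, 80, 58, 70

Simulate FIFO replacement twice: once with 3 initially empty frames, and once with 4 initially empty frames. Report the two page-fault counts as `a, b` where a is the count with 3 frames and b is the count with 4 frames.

3 frames: F F F F F F F . . F F . → 9 faults.
4 frames: F F F F . . F F F F F F → 10 faults.
10 > 9: adding a frame increased faults — Belady's anomaly.

9, 10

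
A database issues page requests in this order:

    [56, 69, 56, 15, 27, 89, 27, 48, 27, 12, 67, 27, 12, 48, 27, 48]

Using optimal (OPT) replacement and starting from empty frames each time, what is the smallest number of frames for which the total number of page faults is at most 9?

f=1: 16 faults
f=2: 10 faults
f=3: 9 faults
f=4: 8 faults
f=5: 8 faults
f=6: 8 faults
f=7: 8 faults
f=8: 8 faults
Smallest f with faults ≤ 9 is 3.

3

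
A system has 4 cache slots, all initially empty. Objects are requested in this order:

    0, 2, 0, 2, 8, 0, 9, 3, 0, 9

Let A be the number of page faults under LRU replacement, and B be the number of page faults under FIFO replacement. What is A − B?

Under LRU: F F . . F . F F . . → 5 faults.
Under FIFO: F F . . F . F F F . → 6 faults.
A − B = 5 − 6 = -1.

-1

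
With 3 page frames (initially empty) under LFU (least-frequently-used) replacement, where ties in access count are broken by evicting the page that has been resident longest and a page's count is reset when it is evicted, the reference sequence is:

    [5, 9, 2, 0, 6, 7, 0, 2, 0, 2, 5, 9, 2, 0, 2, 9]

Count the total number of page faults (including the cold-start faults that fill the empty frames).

9

5: miss, frames {5}
9: miss, frames {5,9}
2: miss, frames {5,9,2}
0: miss, evict 5, frames {9,2,0}
6: miss, evict 9, frames {2,0,6}
7: miss, evict 2, frames {0,6,7}
0: hit
2: miss, evict 6, frames {0,7,2}
0: hit
2: hit
5: miss, evict 7, frames {0,2,5}
9: miss, evict 5, frames {0,2,9}
2: hit
0: hit
2: hit
9: hit
Page faults: 9.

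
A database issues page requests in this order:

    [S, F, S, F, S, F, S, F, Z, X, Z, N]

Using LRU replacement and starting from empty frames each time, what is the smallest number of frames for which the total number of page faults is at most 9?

f=1: 12 faults
f=2: 5 faults
f=3: 5 faults
f=4: 5 faults
f=5: 5 faults
Smallest f with faults ≤ 9 is 2.

2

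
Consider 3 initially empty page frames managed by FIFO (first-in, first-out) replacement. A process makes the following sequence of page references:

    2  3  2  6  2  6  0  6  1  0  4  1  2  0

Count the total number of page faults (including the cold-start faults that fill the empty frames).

2: miss, frames (2)
3: miss, frames (2 3)
2: hit
6: miss, frames (2 3 6)
2: hit
6: hit
0: miss, evict 2, frames (3 6 0)
6: hit
1: miss, evict 3, frames (6 0 1)
0: hit
4: miss, evict 6, frames (0 1 4)
1: hit
2: miss, evict 0, frames (1 4 2)
0: miss, evict 1, frames (4 2 0)
Page faults: 8.

8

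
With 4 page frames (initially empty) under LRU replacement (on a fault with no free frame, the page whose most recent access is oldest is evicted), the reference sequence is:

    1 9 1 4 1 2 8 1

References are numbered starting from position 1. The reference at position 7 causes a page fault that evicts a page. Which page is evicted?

9

pos 1: 1: miss, frames (1)
pos 2: 9: miss, frames (1 9)
pos 3: 1: hit
pos 4: 4: miss, frames (9 1 4)
pos 5: 1: hit
pos 6: 2: miss, frames (9 4 1 2)
pos 7: 8: miss, evict 9, frames (4 1 2 8)
At position 7, page 9 is evicted.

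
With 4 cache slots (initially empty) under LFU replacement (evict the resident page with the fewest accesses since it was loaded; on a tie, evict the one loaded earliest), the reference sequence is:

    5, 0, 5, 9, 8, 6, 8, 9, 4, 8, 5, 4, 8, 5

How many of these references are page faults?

5 → miss, frames [5]
0 → miss, frames [5, 0]
5 → hit
9 → miss, frames [5, 0, 9]
8 → miss, frames [5, 0, 9, 8]
6 → miss, evict 0, frames [5, 9, 8, 6]
8 → hit
9 → hit
4 → miss, evict 6, frames [5, 9, 8, 4]
8 → hit
5 → hit
4 → hit
8 → hit
5 → hit
Page faults: 6.

6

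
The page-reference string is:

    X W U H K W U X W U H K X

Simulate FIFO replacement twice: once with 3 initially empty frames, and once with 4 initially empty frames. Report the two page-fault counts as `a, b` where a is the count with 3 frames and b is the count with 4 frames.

10, 11

3 frames: F F F F F F F F . . F F . → 10 faults.
4 frames: F F F F F . . F F F F F F → 11 faults.
11 > 10: adding a frame increased faults — Belady's anomaly.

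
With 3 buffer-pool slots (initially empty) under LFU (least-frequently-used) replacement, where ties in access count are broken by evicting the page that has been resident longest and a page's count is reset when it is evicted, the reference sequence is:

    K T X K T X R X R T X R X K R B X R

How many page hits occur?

K -> miss, frames [K]
T -> miss, frames [K, T]
X -> miss, frames [K, T, X]
K -> hit
T -> hit
X -> hit
R -> miss, evict K, frames [T, X, R]
X -> hit
R -> hit
T -> hit
X -> hit
R -> hit
X -> hit
K -> miss, evict T, frames [X, R, K]
R -> hit
B -> miss, evict K, frames [X, R, B]
X -> hit
R -> hit
Hits: 12.

12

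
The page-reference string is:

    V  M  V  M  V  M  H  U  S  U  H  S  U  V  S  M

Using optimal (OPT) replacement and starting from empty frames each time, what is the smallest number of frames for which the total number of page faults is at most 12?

2

f=1: 16 faults
f=2: 9 faults
f=3: 7 faults
f=4: 6 faults
f=5: 5 faults
Smallest f with faults ≤ 12 is 2.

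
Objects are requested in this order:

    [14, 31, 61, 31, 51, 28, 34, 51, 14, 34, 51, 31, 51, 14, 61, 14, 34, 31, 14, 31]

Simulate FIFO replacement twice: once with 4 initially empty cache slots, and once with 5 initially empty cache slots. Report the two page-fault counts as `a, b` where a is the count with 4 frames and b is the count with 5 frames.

4 frames: F F F . F F F . F . . F F . F . F . F F → 13 faults.
5 frames: F F F . F F F . F . . F . . F . . . . . → 9 faults.
9 < 13: adding a frame reduced faults, as is typical.

13, 9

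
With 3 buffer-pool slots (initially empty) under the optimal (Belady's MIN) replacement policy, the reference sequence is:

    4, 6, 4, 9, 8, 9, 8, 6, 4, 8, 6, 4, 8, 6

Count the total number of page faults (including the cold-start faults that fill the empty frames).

4: fault, frames {4}
6: fault, frames {4,6}
4: hit
9: fault, frames {4,6,9}
8: fault, evict 4, frames {6,9,8}
9: hit
8: hit
6: hit
4: fault, evict 9, frames {6,8,4}
8: hit
6: hit
4: hit
8: hit
6: hit
Page faults: 5.

5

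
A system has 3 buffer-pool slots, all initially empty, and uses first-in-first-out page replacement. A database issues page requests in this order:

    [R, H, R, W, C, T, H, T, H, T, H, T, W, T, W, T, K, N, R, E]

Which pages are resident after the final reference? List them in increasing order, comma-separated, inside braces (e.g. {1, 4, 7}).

R: fault, frames [R]
H: fault, frames [R, H]
R: hit
W: fault, frames [R, H, W]
C: fault, evict R, frames [H, W, C]
T: fault, evict H, frames [W, C, T]
H: fault, evict W, frames [C, T, H]
T: hit
H: hit
T: hit
H: hit
T: hit
W: fault, evict C, frames [T, H, W]
T: hit
W: hit
T: hit
K: fault, evict T, frames [H, W, K]
N: fault, evict H, frames [W, K, N]
R: fault, evict W, frames [K, N, R]
E: fault, evict K, frames [N, R, E]

{E, N, R}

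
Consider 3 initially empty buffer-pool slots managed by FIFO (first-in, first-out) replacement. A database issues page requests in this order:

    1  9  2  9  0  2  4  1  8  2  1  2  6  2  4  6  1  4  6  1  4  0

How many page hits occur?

1 -> miss, frames {1}
9 -> miss, frames {1,9}
2 -> miss, frames {1,9,2}
9 -> hit
0 -> miss, evict 1, frames {9,2,0}
2 -> hit
4 -> miss, evict 9, frames {2,0,4}
1 -> miss, evict 2, frames {0,4,1}
8 -> miss, evict 0, frames {4,1,8}
2 -> miss, evict 4, frames {1,8,2}
1 -> hit
2 -> hit
6 -> miss, evict 1, frames {8,2,6}
2 -> hit
4 -> miss, evict 8, frames {2,6,4}
6 -> hit
1 -> miss, evict 2, frames {6,4,1}
4 -> hit
6 -> hit
1 -> hit
4 -> hit
0 -> miss, evict 6, frames {4,1,0}
Hits: 10.

10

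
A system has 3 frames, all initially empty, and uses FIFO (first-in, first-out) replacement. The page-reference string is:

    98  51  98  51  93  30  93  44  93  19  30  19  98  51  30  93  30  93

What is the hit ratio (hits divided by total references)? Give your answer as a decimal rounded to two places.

0.44

98 -> fault, frames {98}
51 -> fault, frames {98,51}
98 -> hit
51 -> hit
93 -> fault, frames {98,51,93}
30 -> fault, evict 98, frames {51,93,30}
93 -> hit
44 -> fault, evict 51, frames {93,30,44}
93 -> hit
19 -> fault, evict 93, frames {30,44,19}
30 -> hit
19 -> hit
98 -> fault, evict 30, frames {44,19,98}
51 -> fault, evict 44, frames {19,98,51}
30 -> fault, evict 19, frames {98,51,30}
93 -> fault, evict 98, frames {51,30,93}
30 -> hit
93 -> hit
Hits: 8 of 18 references → 8/18 = 0.4444.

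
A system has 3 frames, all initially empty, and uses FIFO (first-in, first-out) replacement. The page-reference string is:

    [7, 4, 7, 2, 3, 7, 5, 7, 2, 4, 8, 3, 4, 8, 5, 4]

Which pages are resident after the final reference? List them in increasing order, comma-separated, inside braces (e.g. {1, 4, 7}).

{3, 4, 5}

7 -> fault, frames [7]
4 -> fault, frames [7, 4]
7 -> hit
2 -> fault, frames [7, 4, 2]
3 -> fault, evict 7, frames [4, 2, 3]
7 -> fault, evict 4, frames [2, 3, 7]
5 -> fault, evict 2, frames [3, 7, 5]
7 -> hit
2 -> fault, evict 3, frames [7, 5, 2]
4 -> fault, evict 7, frames [5, 2, 4]
8 -> fault, evict 5, frames [2, 4, 8]
3 -> fault, evict 2, frames [4, 8, 3]
4 -> hit
8 -> hit
5 -> fault, evict 4, frames [8, 3, 5]
4 -> fault, evict 8, frames [3, 5, 4]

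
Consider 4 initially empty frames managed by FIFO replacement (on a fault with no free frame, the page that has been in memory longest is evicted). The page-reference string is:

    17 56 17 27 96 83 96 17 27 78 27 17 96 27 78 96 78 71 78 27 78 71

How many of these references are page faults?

10

17 → miss, frames (17)
56 → miss, frames (17 56)
17 → hit
27 → miss, frames (17 56 27)
96 → miss, frames (17 56 27 96)
83 → miss, evict 17, frames (56 27 96 83)
96 → hit
17 → miss, evict 56, frames (27 96 83 17)
27 → hit
78 → miss, evict 27, frames (96 83 17 78)
27 → miss, evict 96, frames (83 17 78 27)
17 → hit
96 → miss, evict 83, frames (17 78 27 96)
27 → hit
78 → hit
96 → hit
78 → hit
71 → miss, evict 17, frames (78 27 96 71)
78 → hit
27 → hit
78 → hit
71 → hit
Page faults: 10.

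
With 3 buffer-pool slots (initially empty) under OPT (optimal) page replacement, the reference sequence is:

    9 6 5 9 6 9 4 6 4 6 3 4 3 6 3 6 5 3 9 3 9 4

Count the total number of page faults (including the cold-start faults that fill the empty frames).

7

9: miss, frames (9)
6: miss, frames (9 6)
5: miss, frames (9 6 5)
9: hit
6: hit
9: hit
4: miss, evict 9, frames (6 5 4)
6: hit
4: hit
6: hit
3: miss, evict 5, frames (6 4 3)
4: hit
3: hit
6: hit
3: hit
6: hit
5: miss, evict 6, frames (4 3 5)
3: hit
9: miss, evict 5, frames (4 3 9)
3: hit
9: hit
4: hit
Page faults: 7.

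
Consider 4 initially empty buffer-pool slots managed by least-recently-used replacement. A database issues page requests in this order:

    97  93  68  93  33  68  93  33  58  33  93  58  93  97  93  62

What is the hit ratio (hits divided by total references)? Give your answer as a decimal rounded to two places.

97: fault, frames [97]
93: fault, frames [97, 93]
68: fault, frames [97, 93, 68]
93: hit
33: fault, frames [97, 68, 93, 33]
68: hit
93: hit
33: hit
58: fault, evict 97, frames [68, 93, 33, 58]
33: hit
93: hit
58: hit
93: hit
97: fault, evict 68, frames [33, 58, 93, 97]
93: hit
62: fault, evict 33, frames [58, 97, 93, 62]
Hits: 9 of 16 references → 9/16 = 0.5625.

0.56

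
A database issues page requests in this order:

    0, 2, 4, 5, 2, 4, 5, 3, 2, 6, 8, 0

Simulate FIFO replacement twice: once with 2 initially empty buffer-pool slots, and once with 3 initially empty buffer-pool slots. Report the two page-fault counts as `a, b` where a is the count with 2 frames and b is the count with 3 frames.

12, 9

2 frames: F F F F F F F F F F F F → 12 faults.
3 frames: F F F F . . . F F F F F → 9 faults.
9 < 12: adding a frame reduced faults, as is typical.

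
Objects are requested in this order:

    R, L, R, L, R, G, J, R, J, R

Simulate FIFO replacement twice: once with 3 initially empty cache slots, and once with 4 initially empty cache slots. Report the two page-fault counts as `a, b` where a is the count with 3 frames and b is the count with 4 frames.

5, 4

3 frames: F F . . . F F F . . → 5 faults.
4 frames: F F . . . F F . . . → 4 faults.
4 < 5: adding a frame reduced faults, as is typical.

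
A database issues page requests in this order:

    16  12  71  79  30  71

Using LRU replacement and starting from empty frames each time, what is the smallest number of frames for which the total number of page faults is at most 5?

3

f=1: 6 faults
f=2: 6 faults
f=3: 5 faults
f=4: 5 faults
f=5: 5 faults
Smallest f with faults ≤ 5 is 3.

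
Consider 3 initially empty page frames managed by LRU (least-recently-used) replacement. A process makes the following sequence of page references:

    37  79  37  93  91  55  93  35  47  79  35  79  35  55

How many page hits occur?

5

37: fault, frames (37)
79: fault, frames (37 79)
37: hit
93: fault, frames (79 37 93)
91: fault, evict 79, frames (37 93 91)
55: fault, evict 37, frames (93 91 55)
93: hit
35: fault, evict 91, frames (55 93 35)
47: fault, evict 55, frames (93 35 47)
79: fault, evict 93, frames (35 47 79)
35: hit
79: hit
35: hit
55: fault, evict 47, frames (79 35 55)
Hits: 5.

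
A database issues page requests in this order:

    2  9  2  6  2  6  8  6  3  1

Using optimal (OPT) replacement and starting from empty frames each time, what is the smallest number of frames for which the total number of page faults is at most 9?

2

f=1: 10 faults
f=2: 6 faults
f=3: 6 faults
f=4: 6 faults
f=5: 6 faults
f=6: 6 faults
Smallest f with faults ≤ 9 is 2.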